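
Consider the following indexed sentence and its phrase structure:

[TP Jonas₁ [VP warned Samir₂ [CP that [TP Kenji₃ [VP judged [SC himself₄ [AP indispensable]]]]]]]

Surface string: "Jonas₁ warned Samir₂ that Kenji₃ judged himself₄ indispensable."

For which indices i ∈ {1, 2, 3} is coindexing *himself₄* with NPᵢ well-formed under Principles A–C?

*himself* is an anaphor, so Principle A applies: it must be bound in its binding domain.
Binding domain of *himself₄*: the embedded TP, whose subject is Kenji₃.
*Jonas₁* c-commands the anaphor but is outside its binding domain → cannot satisfy Principle A.
*Samir₂* c-commands the anaphor but is outside its binding domain → cannot satisfy Principle A.
*Kenji₃* c-commands the anaphor within its binding domain → licit binder.

{3}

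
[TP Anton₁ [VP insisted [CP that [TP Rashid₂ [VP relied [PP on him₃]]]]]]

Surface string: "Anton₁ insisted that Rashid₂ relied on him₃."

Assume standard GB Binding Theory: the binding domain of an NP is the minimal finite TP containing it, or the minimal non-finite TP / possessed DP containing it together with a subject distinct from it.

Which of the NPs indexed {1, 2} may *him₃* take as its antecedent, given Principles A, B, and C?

{1}

*him* is a pronoun, so Principle B applies: it must be free in its binding domain.
Binding domain of *him₃*: the embedded TP, whose subject is Rashid₂.
*Anton₁* c-commands the pronoun but from outside its binding domain, and is not c-commanded by it → coindexation permitted.
*Rashid₂* c-commands the pronoun within its binding domain → coindexation would violate Principle B.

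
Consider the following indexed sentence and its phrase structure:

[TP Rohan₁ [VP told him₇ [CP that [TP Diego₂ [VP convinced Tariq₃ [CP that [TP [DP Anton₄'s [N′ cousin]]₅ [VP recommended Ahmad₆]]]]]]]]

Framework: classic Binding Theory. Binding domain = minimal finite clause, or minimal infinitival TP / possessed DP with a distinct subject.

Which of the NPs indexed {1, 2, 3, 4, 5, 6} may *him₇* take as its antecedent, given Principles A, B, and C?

*him* is a pronoun, so Principle B applies: it must be free in its binding domain.
Binding domain of *him₇*: the matrix TP, whose subject is Rohan₁.
*Rohan₁* c-commands the pronoun within its binding domain → coindexation would violate Principle B.
*Diego₂*: the pronoun c-commands this R-expression → coindexation would violate Principle C on *Diego₂*.
*Tariq₃*: the pronoun c-commands this R-expression → coindexation would violate Principle C on *Tariq₃*.
*Anton₄*: the pronoun c-commands this R-expression → coindexation would violate Principle C on *Anton₄*.
*[Anton₄'s cousin]₅*: the pronoun c-commands this R-expression → coindexation would violate Principle C on *[Anton₄'s cousin]₅*.
*Ahmad₆*: the pronoun c-commands this R-expression → coindexation would violate Principle C on *Ahmad₆*.

none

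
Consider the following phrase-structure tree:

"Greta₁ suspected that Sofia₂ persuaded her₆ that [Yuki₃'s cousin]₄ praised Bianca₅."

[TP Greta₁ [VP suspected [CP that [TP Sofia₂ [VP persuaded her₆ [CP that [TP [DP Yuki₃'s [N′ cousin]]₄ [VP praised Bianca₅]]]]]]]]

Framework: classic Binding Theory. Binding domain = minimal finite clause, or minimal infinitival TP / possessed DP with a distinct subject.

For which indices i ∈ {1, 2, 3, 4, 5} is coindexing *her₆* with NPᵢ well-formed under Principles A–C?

*her* is a pronoun, so Principle B applies: it must be free in its binding domain.
Binding domain of *her₆*: the embedded TP, whose subject is Sofia₂.
*Greta₁* c-commands the pronoun but from outside its binding domain, and is not c-commanded by it → coindexation permitted.
*Sofia₂* c-commands the pronoun within its binding domain → coindexation would violate Principle B.
*Yuki₃*: the pronoun c-commands this R-expression → coindexation would violate Principle C on *Yuki₃*.
*[Yuki₃'s cousin]₄*: the pronoun c-commands this R-expression → coindexation would violate Principle C on *[Yuki₃'s cousin]₄*.
*Bianca₅*: the pronoun c-commands this R-expression → coindexation would violate Principle C on *Bianca₅*.

{1}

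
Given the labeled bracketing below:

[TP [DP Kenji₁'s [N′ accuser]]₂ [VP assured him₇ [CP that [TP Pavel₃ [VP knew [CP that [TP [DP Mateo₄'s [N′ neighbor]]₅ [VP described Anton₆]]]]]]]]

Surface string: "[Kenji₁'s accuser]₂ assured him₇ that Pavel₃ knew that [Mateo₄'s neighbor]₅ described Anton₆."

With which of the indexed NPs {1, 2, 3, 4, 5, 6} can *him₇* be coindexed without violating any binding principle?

{1}

*him* is a pronoun, so Principle B applies: it must be free in its binding domain.
Binding domain of *him₇*: the matrix TP, whose subject is [Kenji₁'s accuser]₂.
*Kenji₁* and the pronoun do not c-command one another → neither Principle B nor Principle C is at stake; coindexation permitted.
*[Kenji₁'s accuser]₂* c-commands the pronoun within its binding domain → coindexation would violate Principle B.
*Pavel₃*: the pronoun c-commands this R-expression → coindexation would violate Principle C on *Pavel₃*.
*Mateo₄*: the pronoun c-commands this R-expression → coindexation would violate Principle C on *Mateo₄*.
*[Mateo₄'s neighbor]₅*: the pronoun c-commands this R-expression → coindexation would violate Principle C on *[Mateo₄'s neighbor]₅*.
*Anton₆*: the pronoun c-commands this R-expression → coindexation would violate Principle C on *Anton₆*.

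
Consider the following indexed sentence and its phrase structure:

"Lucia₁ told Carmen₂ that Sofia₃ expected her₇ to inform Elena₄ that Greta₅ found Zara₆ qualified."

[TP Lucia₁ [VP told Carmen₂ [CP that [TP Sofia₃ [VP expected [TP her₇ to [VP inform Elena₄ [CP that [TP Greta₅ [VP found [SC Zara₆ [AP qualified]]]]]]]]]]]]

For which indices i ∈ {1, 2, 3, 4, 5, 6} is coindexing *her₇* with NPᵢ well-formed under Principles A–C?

{1, 2}

*her* is a pronoun, so Principle B applies: it must be free in its binding domain.
Binding domain of *her₇*: the embedded TP, whose subject is Sofia₃.
*Lucia₁* c-commands the pronoun but from outside its binding domain, and is not c-commanded by it → coindexation permitted.
*Carmen₂* c-commands the pronoun but from outside its binding domain, and is not c-commanded by it → coindexation permitted.
*Sofia₃* c-commands the pronoun within its binding domain → coindexation would violate Principle B.
*Elena₄*: the pronoun c-commands this R-expression → coindexation would violate Principle C on *Elena₄*.
*Greta₅*: the pronoun c-commands this R-expression → coindexation would violate Principle C on *Greta₅*.
*Zara₆*: the pronoun c-commands this R-expression → coindexation would violate Principle C on *Zara₆*.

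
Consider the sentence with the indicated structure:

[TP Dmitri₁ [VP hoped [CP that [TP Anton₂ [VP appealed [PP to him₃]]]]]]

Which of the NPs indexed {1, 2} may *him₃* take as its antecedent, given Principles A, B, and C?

*him* is a pronoun, so Principle B applies: it must be free in its binding domain.
Binding domain of *him₃*: the embedded TP, whose subject is Anton₂.
*Dmitri₁* c-commands the pronoun but from outside its binding domain, and is not c-commanded by it → coindexation permitted.
*Anton₂* c-commands the pronoun within its binding domain → coindexation would violate Principle B.

{1}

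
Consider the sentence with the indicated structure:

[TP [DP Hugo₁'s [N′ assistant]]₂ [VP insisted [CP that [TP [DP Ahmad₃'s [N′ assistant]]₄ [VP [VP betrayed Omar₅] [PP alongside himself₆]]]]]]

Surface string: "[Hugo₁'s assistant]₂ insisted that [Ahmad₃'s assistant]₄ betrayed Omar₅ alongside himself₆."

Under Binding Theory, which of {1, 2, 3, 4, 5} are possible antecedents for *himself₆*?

*himself* is an anaphor, so Principle A applies: it must be bound in its binding domain.
Binding domain of *himself₆*: the embedded TP, whose subject is [Ahmad₃'s assistant]₄.
*Hugo₁* does not c-command the anaphor → cannot bind it.
*[Hugo₁'s assistant]₂* c-commands the anaphor but is outside its binding domain → cannot satisfy Principle A.
*Ahmad₃* does not c-command the anaphor → cannot bind it.
*[Ahmad₃'s assistant]₄* c-commands the anaphor within its binding domain → licit binder.
*Omar₅* does not c-command the anaphor → cannot bind it.

{4}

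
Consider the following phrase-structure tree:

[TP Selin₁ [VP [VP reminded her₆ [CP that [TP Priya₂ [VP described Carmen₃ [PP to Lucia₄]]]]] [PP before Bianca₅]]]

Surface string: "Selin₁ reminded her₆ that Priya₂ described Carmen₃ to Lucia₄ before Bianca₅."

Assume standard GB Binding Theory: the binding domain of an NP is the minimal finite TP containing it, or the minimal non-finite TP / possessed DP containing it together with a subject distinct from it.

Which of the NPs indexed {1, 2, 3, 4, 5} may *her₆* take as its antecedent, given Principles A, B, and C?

{5}

*her* is a pronoun, so Principle B applies: it must be free in its binding domain.
Binding domain of *her₆*: the matrix TP, whose subject is Selin₁.
*Selin₁* c-commands the pronoun within its binding domain → coindexation would violate Principle B.
*Priya₂*: the pronoun c-commands this R-expression → coindexation would violate Principle C on *Priya₂*.
*Carmen₃*: the pronoun c-commands this R-expression → coindexation would violate Principle C on *Carmen₃*.
*Lucia₄*: the pronoun c-commands this R-expression → coindexation would violate Principle C on *Lucia₄*.
*Bianca₅* and the pronoun do not c-command one another → neither Principle B nor Principle C is at stake; coindexation permitted.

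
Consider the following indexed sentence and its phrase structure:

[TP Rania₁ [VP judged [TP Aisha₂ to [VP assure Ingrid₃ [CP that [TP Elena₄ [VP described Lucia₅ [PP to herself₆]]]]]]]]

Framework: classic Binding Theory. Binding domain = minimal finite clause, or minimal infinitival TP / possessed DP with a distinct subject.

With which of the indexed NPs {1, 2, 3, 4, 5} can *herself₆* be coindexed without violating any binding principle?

*herself* is an anaphor, so Principle A applies: it must be bound in its binding domain.
Binding domain of *herself₆*: the embedded TP, whose subject is Elena₄.
*Rania₁* c-commands the anaphor but is outside its binding domain → cannot satisfy Principle A.
*Aisha₂* c-commands the anaphor but is outside its binding domain → cannot satisfy Principle A.
*Ingrid₃* c-commands the anaphor but is outside its binding domain → cannot satisfy Principle A.
*Elena₄* c-commands the anaphor within its binding domain → licit binder.
*Lucia₅* c-commands the anaphor within its binding domain → licit binder.

{4, 5}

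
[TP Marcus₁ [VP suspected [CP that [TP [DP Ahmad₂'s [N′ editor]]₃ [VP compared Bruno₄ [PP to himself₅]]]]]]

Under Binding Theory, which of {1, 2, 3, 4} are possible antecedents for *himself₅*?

{3, 4}

*himself* is an anaphor, so Principle A applies: it must be bound in its binding domain.
Binding domain of *himself₅*: the embedded TP, whose subject is [Ahmad₂'s editor]₃.
*Marcus₁* c-commands the anaphor but is outside its binding domain → cannot satisfy Principle A.
*Ahmad₂* does not c-command the anaphor → cannot bind it.
*[Ahmad₂'s editor]₃* c-commands the anaphor within its binding domain → licit binder.
*Bruno₄* c-commands the anaphor within its binding domain → licit binder.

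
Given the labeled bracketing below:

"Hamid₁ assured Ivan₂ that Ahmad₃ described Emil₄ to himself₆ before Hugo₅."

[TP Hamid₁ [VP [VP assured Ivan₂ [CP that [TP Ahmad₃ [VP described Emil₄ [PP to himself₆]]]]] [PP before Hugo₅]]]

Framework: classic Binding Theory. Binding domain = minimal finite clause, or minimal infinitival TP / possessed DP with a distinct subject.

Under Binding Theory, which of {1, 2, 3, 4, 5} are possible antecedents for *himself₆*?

*himself* is an anaphor, so Principle A applies: it must be bound in its binding domain.
Binding domain of *himself₆*: the embedded TP, whose subject is Ahmad₃.
*Hamid₁* c-commands the anaphor but is outside its binding domain → cannot satisfy Principle A.
*Ivan₂* c-commands the anaphor but is outside its binding domain → cannot satisfy Principle A.
*Ahmad₃* c-commands the anaphor within its binding domain → licit binder.
*Emil₄* c-commands the anaphor within its binding domain → licit binder.
*Hugo₅* does not c-command the anaphor → cannot bind it.

{3, 4}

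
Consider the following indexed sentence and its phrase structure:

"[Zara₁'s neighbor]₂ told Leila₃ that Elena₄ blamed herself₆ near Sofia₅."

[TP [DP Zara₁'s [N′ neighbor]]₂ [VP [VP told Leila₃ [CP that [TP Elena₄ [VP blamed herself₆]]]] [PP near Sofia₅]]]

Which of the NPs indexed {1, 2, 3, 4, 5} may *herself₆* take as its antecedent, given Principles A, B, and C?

*herself* is an anaphor, so Principle A applies: it must be bound in its binding domain.
Binding domain of *herself₆*: the embedded TP, whose subject is Elena₄.
*Zara₁* does not c-command the anaphor → cannot bind it.
*[Zara₁'s neighbor]₂* c-commands the anaphor but is outside its binding domain → cannot satisfy Principle A.
*Leila₃* c-commands the anaphor but is outside its binding domain → cannot satisfy Principle A.
*Elena₄* c-commands the anaphor within its binding domain → licit binder.
*Sofia₅* does not c-command the anaphor → cannot bind it.

{4}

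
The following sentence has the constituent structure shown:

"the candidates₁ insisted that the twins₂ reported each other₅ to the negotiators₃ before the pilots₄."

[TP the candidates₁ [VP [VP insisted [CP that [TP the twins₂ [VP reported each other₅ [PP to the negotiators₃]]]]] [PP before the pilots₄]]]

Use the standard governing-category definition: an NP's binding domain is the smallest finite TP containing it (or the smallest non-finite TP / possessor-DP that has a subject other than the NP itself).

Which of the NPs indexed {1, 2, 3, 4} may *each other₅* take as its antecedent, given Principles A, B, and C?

*each other* is an anaphor, so Principle A applies: it must be bound in its binding domain.
Binding domain of *each other₅*: the embedded TP, whose subject is the twins₂.
*the candidates₁* c-commands the anaphor but is outside its binding domain → cannot satisfy Principle A.
*the twins₂* c-commands the anaphor within its binding domain → licit binder.
*the negotiators₃* does not c-command the anaphor → cannot bind it.
*the pilots₄* does not c-command the anaphor → cannot bind it.

{2}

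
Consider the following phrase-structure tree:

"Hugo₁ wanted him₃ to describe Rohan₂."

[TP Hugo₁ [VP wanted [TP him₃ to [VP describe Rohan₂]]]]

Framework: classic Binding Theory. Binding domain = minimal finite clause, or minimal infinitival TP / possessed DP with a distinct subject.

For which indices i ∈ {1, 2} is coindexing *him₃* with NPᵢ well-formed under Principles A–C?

*him* is a pronoun, so Principle B applies: it must be free in its binding domain.
Binding domain of *him₃*: the matrix TP, whose subject is Hugo₁.
*Hugo₁* c-commands the pronoun within its binding domain → coindexation would violate Principle B.
*Rohan₂*: the pronoun c-commands this R-expression → coindexation would violate Principle C on *Rohan₂*.

none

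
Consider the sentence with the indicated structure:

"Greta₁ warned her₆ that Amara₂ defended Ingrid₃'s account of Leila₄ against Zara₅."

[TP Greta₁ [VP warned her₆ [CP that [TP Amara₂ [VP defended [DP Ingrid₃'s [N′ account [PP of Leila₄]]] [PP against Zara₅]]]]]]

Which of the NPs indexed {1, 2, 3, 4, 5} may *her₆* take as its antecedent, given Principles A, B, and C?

none

*her* is a pronoun, so Principle B applies: it must be free in its binding domain.
Binding domain of *her₆*: the matrix TP, whose subject is Greta₁.
*Greta₁* c-commands the pronoun within its binding domain → coindexation would violate Principle B.
*Amara₂*: the pronoun c-commands this R-expression → coindexation would violate Principle C on *Amara₂*.
*Ingrid₃*: the pronoun c-commands this R-expression → coindexation would violate Principle C on *Ingrid₃*.
*Leila₄*: the pronoun c-commands this R-expression → coindexation would violate Principle C on *Leila₄*.
*Zara₅*: the pronoun c-commands this R-expression → coindexation would violate Principle C on *Zara₅*.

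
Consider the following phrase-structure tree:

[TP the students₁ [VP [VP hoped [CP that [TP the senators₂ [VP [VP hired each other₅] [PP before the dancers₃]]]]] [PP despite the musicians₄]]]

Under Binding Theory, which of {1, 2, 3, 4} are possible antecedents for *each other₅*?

{2}

*each other* is an anaphor, so Principle A applies: it must be bound in its binding domain.
Binding domain of *each other₅*: the embedded TP, whose subject is the senators₂.
*the students₁* c-commands the anaphor but is outside its binding domain → cannot satisfy Principle A.
*the senators₂* c-commands the anaphor within its binding domain → licit binder.
*the dancers₃* does not c-command the anaphor → cannot bind it.
*the musicians₄* does not c-command the anaphor → cannot bind it.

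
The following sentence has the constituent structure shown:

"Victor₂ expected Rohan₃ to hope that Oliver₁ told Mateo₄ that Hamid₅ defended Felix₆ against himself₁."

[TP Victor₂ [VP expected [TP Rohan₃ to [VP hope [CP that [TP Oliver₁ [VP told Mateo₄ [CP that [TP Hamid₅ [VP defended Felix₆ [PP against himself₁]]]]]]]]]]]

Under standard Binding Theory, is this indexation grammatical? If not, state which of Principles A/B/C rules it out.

Principle A

The two coindexed NPs are *Oliver₁* and *himself₁*.
*himself₁* is an anaphor. Principle A requires it to be bound within its binding domain — the embedded TP, whose subject is Hamid₅.
Within that domain it is c-commanded by *Hamid₅*, *Felix₆*, none of which share its index.
*Oliver₁* does c-command the anaphor, but from outside its binding domain.
The anaphor is unbound in its domain → Principle A violation.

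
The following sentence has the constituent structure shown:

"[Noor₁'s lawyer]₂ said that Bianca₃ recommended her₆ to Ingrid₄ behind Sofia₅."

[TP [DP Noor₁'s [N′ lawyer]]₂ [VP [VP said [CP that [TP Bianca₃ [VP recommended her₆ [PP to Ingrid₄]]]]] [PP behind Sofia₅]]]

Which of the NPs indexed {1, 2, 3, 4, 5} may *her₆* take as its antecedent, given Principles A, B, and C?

{1, 2, 5}

*her* is a pronoun, so Principle B applies: it must be free in its binding domain.
Binding domain of *her₆*: the embedded TP, whose subject is Bianca₃.
*Noor₁* and the pronoun do not c-command one another → neither Principle B nor Principle C is at stake; coindexation permitted.
*[Noor₁'s lawyer]₂* c-commands the pronoun but from outside its binding domain, and is not c-commanded by it → coindexation permitted.
*Bianca₃* c-commands the pronoun within its binding domain → coindexation would violate Principle B.
*Ingrid₄*: the pronoun c-commands this R-expression → coindexation would violate Principle C on *Ingrid₄*.
*Sofia₅* and the pronoun do not c-command one another → neither Principle B nor Principle C is at stake; coindexation permitted.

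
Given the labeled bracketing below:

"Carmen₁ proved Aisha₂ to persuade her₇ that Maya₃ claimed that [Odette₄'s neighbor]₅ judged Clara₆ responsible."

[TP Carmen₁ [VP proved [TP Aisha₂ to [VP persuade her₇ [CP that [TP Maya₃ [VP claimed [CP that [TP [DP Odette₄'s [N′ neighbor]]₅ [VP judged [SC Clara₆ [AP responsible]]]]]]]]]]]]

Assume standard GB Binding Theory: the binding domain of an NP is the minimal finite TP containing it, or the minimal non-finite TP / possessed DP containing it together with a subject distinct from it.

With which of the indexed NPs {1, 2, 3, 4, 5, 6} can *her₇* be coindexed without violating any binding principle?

{1}

*her* is a pronoun, so Principle B applies: it must be free in its binding domain.
Binding domain of *her₇*: the embedded TP, whose subject is Aisha₂.
*Carmen₁* c-commands the pronoun but from outside its binding domain, and is not c-commanded by it → coindexation permitted.
*Aisha₂* c-commands the pronoun within its binding domain → coindexation would violate Principle B.
*Maya₃*: the pronoun c-commands this R-expression → coindexation would violate Principle C on *Maya₃*.
*Odette₄*: the pronoun c-commands this R-expression → coindexation would violate Principle C on *Odette₄*.
*[Odette₄'s neighbor]₅*: the pronoun c-commands this R-expression → coindexation would violate Principle C on *[Odette₄'s neighbor]₅*.
*Clara₆*: the pronoun c-commands this R-expression → coindexation would violate Principle C on *Clara₆*.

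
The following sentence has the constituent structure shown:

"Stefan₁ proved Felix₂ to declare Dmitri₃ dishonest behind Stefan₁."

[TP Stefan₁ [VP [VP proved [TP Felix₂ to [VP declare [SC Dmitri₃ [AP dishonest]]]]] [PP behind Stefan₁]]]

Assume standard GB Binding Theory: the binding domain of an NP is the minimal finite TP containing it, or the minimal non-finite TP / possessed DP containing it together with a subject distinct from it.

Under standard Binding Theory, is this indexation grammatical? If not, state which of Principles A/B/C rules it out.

Principle C

The two coindexed NPs are *Stefan₁* (the higher occurrence) and *Stefan₁* (the lower occurrence).
*Stefan₁* (the lower occurrence) is an R-expression. Principle C requires it to be free everywhere.
*Stefan₁* (the higher occurrence) c-commands it and carries the same index.
The R-expression is bound → Principle C violation.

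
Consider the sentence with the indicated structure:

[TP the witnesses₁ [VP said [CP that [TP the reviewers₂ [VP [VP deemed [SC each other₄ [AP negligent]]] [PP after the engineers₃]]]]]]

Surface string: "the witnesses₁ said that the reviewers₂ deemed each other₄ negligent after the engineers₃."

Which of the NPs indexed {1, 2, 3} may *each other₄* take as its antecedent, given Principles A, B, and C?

*each other* is an anaphor, so Principle A applies: it must be bound in its binding domain.
Binding domain of *each other₄*: the embedded TP, whose subject is the reviewers₂.
*the witnesses₁* c-commands the anaphor but is outside its binding domain → cannot satisfy Principle A.
*the reviewers₂* c-commands the anaphor within its binding domain → licit binder.
*the engineers₃* does not c-command the anaphor → cannot bind it.

{2}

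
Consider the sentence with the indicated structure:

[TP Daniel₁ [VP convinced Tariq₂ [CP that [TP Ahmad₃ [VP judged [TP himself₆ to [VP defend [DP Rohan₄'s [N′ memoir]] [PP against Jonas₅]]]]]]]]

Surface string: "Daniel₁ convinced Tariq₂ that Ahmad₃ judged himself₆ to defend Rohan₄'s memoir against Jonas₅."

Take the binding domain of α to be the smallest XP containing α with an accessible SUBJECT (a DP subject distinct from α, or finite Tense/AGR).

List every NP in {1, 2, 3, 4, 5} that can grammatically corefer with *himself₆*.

{3}

*himself* is an anaphor, so Principle A applies: it must be bound in its binding domain.
Binding domain of *himself₆*: the embedded TP, whose subject is Ahmad₃.
*Daniel₁* c-commands the anaphor but is outside its binding domain → cannot satisfy Principle A.
*Tariq₂* c-commands the anaphor but is outside its binding domain → cannot satisfy Principle A.
*Ahmad₃* c-commands the anaphor within its binding domain → licit binder.
*Rohan₄* does not c-command the anaphor → cannot bind it.
*Jonas₅* does not c-command the anaphor → cannot bind it.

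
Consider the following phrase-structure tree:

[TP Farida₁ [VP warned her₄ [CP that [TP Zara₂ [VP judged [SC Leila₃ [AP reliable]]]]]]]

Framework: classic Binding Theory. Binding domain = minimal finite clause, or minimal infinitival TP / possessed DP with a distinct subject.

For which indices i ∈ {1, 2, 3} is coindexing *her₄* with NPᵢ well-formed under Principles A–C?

none

*her* is a pronoun, so Principle B applies: it must be free in its binding domain.
Binding domain of *her₄*: the matrix TP, whose subject is Farida₁.
*Farida₁* c-commands the pronoun within its binding domain → coindexation would violate Principle B.
*Zara₂*: the pronoun c-commands this R-expression → coindexation would violate Principle C on *Zara₂*.
*Leila₃*: the pronoun c-commands this R-expression → coindexation would violate Principle C on *Leila₃*.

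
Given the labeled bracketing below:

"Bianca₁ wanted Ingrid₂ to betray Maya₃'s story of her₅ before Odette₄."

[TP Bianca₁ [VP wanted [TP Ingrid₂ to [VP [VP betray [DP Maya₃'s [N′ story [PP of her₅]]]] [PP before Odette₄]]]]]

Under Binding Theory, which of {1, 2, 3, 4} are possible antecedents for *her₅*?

*her* is a pronoun, so Principle B applies: it must be free in its binding domain.
Binding domain of *her₅*: the possessed DP, whose subject is Maya₃.
*Bianca₁* c-commands the pronoun but from outside its binding domain, and is not c-commanded by it → coindexation permitted.
*Ingrid₂* c-commands the pronoun but from outside its binding domain, and is not c-commanded by it → coindexation permitted.
*Maya₃* c-commands the pronoun within its binding domain → coindexation would violate Principle B.
*Odette₄* and the pronoun do not c-command one another → neither Principle B nor Principle C is at stake; coindexation permitted.

{1, 2, 4}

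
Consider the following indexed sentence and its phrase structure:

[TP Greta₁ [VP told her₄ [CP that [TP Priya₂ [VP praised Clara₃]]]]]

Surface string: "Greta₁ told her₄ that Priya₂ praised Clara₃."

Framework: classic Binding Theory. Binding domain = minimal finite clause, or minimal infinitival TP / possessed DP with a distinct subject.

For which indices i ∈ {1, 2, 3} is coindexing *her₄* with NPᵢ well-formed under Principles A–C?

*her* is a pronoun, so Principle B applies: it must be free in its binding domain.
Binding domain of *her₄*: the matrix TP, whose subject is Greta₁.
*Greta₁* c-commands the pronoun within its binding domain → coindexation would violate Principle B.
*Priya₂*: the pronoun c-commands this R-expression → coindexation would violate Principle C on *Priya₂*.
*Clara₃*: the pronoun c-commands this R-expression → coindexation would violate Principle C on *Clara₃*.

none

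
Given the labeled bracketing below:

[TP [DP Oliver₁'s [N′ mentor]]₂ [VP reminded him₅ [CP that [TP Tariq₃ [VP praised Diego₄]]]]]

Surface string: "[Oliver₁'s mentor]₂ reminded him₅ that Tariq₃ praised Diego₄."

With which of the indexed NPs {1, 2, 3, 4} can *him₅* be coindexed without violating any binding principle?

{1}

*him* is a pronoun, so Principle B applies: it must be free in its binding domain.
Binding domain of *him₅*: the matrix TP, whose subject is [Oliver₁'s mentor]₂.
*Oliver₁* and the pronoun do not c-command one another → neither Principle B nor Principle C is at stake; coindexation permitted.
*[Oliver₁'s mentor]₂* c-commands the pronoun within its binding domain → coindexation would violate Principle B.
*Tariq₃*: the pronoun c-commands this R-expression → coindexation would violate Principle C on *Tariq₃*.
*Diego₄*: the pronoun c-commands this R-expression → coindexation would violate Principle C on *Diego₄*.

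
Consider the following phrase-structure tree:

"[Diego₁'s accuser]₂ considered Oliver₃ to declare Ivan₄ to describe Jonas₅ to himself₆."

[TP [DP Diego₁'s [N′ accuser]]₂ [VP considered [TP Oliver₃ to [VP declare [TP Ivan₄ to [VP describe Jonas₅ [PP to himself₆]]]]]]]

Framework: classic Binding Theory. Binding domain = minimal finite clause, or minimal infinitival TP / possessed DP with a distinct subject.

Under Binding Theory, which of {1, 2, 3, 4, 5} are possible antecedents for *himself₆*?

*himself* is an anaphor, so Principle A applies: it must be bound in its binding domain.
Binding domain of *himself₆*: the embedded TP, whose subject is Ivan₄.
*Diego₁* does not c-command the anaphor → cannot bind it.
*[Diego₁'s accuser]₂* c-commands the anaphor but is outside its binding domain → cannot satisfy Principle A.
*Oliver₃* c-commands the anaphor but is outside its binding domain → cannot satisfy Principle A.
*Ivan₄* c-commands the anaphor within its binding domain → licit binder.
*Jonas₅* c-commands the anaphor within its binding domain → licit binder.

{4, 5}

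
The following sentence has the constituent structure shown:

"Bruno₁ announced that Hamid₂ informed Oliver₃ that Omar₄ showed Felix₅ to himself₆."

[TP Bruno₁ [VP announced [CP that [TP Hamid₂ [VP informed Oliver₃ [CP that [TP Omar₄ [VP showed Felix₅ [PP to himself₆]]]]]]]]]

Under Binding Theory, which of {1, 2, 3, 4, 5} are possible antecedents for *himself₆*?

{4, 5}

*himself* is an anaphor, so Principle A applies: it must be bound in its binding domain.
Binding domain of *himself₆*: the embedded TP, whose subject is Omar₄.
*Bruno₁* c-commands the anaphor but is outside its binding domain → cannot satisfy Principle A.
*Hamid₂* c-commands the anaphor but is outside its binding domain → cannot satisfy Principle A.
*Oliver₃* c-commands the anaphor but is outside its binding domain → cannot satisfy Principle A.
*Omar₄* c-commands the anaphor within its binding domain → licit binder.
*Felix₅* c-commands the anaphor within its binding domain → licit binder.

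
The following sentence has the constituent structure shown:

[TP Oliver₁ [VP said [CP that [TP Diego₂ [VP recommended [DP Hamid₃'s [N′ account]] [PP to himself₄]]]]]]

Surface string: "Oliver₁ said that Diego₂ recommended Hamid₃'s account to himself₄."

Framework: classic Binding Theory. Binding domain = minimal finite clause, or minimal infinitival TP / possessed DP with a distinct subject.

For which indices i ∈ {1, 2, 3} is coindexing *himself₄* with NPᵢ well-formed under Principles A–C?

{2}

*himself* is an anaphor, so Principle A applies: it must be bound in its binding domain.
Binding domain of *himself₄*: the embedded TP, whose subject is Diego₂.
*Oliver₁* c-commands the anaphor but is outside its binding domain → cannot satisfy Principle A.
*Diego₂* c-commands the anaphor within its binding domain → licit binder.
*Hamid₃* does not c-command the anaphor → cannot bind it.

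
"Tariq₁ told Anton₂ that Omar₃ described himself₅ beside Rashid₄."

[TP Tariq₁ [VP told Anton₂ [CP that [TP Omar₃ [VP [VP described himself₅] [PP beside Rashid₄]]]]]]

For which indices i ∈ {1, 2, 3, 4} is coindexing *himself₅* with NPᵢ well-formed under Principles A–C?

*himself* is an anaphor, so Principle A applies: it must be bound in its binding domain.
Binding domain of *himself₅*: the embedded TP, whose subject is Omar₃.
*Tariq₁* c-commands the anaphor but is outside its binding domain → cannot satisfy Principle A.
*Anton₂* c-commands the anaphor but is outside its binding domain → cannot satisfy Principle A.
*Omar₃* c-commands the anaphor within its binding domain → licit binder.
*Rashid₄* does not c-command the anaphor → cannot bind it.

{3}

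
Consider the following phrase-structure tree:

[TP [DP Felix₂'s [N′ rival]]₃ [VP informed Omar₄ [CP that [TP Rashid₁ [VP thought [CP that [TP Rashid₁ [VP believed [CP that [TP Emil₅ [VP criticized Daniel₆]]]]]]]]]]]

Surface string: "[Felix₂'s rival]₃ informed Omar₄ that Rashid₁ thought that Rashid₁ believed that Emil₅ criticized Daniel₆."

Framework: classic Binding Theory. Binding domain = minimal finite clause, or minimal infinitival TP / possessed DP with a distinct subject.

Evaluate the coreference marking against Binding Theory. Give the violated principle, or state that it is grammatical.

The two coindexed NPs are *Rashid₁* (the higher occurrence) and *Rashid₁* (the lower occurrence).
*Rashid₁* (the lower occurrence) is an R-expression. Principle C requires it to be free everywhere.
*Rashid₁* (the higher occurrence) c-commands it and carries the same index.
The R-expression is bound → Principle C violation.

Principle C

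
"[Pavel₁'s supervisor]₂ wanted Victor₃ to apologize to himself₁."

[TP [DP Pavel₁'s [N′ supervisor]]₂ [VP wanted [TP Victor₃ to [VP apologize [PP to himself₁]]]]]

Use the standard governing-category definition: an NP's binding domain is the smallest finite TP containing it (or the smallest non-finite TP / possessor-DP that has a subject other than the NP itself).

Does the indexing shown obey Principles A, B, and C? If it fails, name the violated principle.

The two coindexed NPs are *Pavel₁* and *himself₁*.
*himself₁* is an anaphor. Principle A requires it to be bound within its binding domain — the embedded TP, whose subject is Victor₃.
Within that domain it is c-commanded by *Victor₃*, which does not share its index.
*Pavel₁* does not c-command the anaphor at all.
The anaphor is unbound in its domain → Principle A violation.

Principle A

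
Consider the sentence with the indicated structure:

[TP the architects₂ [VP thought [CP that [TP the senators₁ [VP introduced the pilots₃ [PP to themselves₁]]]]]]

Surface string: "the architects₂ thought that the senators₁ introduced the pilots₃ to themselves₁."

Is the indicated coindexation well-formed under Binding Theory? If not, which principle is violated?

grammatical

The two coindexed NPs are *the senators₁* and *themselves₁*.
*themselves₁* is an anaphor; its binding domain is the embedded TP, whose subject is the senators₁. *the senators₁* c-commands it within that domain and shares its index, so Principle A is satisfied.
*the senators₁* is an R-expression; *themselves₁* does not c-command it, and no other NP shares its index, so Principle C is satisfied.
All principles are respected.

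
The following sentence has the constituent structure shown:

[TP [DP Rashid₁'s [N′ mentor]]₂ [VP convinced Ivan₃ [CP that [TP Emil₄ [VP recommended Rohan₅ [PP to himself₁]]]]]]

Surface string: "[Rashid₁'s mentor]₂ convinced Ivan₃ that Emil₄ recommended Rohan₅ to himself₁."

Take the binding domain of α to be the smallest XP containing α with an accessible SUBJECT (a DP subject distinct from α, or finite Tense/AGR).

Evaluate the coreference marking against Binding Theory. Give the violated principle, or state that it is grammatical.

Principle A

The two coindexed NPs are *Rashid₁* and *himself₁*.
*himself₁* is an anaphor. Principle A requires it to be bound within its binding domain — the embedded TP, whose subject is Emil₄.
Within that domain it is c-commanded by *Emil₄*, *Rohan₅*, none of which share its index.
*Rashid₁* does not c-command the anaphor at all.
The anaphor is unbound in its domain → Principle A violation.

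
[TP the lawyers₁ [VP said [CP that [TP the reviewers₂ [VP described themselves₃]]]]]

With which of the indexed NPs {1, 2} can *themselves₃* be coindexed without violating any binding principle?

*themselves* is an anaphor, so Principle A applies: it must be bound in its binding domain.
Binding domain of *themselves₃*: the embedded TP, whose subject is the reviewers₂.
*the lawyers₁* c-commands the anaphor but is outside its binding domain → cannot satisfy Principle A.
*the reviewers₂* c-commands the anaphor within its binding domain → licit binder.

{2}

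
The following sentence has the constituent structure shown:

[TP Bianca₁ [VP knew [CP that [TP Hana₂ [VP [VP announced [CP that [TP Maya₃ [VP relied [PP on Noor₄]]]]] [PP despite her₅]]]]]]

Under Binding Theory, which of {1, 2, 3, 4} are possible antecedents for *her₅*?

{1, 3, 4}

*her* is a pronoun, so Principle B applies: it must be free in its binding domain.
Binding domain of *her₅*: the embedded TP, whose subject is Hana₂.
*Bianca₁* c-commands the pronoun but from outside its binding domain, and is not c-commanded by it → coindexation permitted.
*Hana₂* c-commands the pronoun within its binding domain → coindexation would violate Principle B.
*Maya₃* and the pronoun do not c-command one another → neither Principle B nor Principle C is at stake; coindexation permitted.
*Noor₄* and the pronoun do not c-command one another → neither Principle B nor Principle C is at stake; coindexation permitted.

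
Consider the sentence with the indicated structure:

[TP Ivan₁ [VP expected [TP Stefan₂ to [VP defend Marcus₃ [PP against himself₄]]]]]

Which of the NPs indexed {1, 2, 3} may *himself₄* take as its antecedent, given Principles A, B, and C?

{2, 3}

*himself* is an anaphor, so Principle A applies: it must be bound in its binding domain.
Binding domain of *himself₄*: the embedded TP, whose subject is Stefan₂.
*Ivan₁* c-commands the anaphor but is outside its binding domain → cannot satisfy Principle A.
*Stefan₂* c-commands the anaphor within its binding domain → licit binder.
*Marcus₃* c-commands the anaphor within its binding domain → licit binder.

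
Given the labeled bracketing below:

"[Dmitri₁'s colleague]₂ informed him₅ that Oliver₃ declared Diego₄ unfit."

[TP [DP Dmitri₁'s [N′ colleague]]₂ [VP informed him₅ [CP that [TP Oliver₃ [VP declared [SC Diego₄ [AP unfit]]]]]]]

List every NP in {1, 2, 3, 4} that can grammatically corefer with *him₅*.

{1}

*him* is a pronoun, so Principle B applies: it must be free in its binding domain.
Binding domain of *him₅*: the matrix TP, whose subject is [Dmitri₁'s colleague]₂.
*Dmitri₁* and the pronoun do not c-command one another → neither Principle B nor Principle C is at stake; coindexation permitted.
*[Dmitri₁'s colleague]₂* c-commands the pronoun within its binding domain → coindexation would violate Principle B.
*Oliver₃*: the pronoun c-commands this R-expression → coindexation would violate Principle C on *Oliver₃*.
*Diego₄*: the pronoun c-commands this R-expression → coindexation would violate Principle C on *Diego₄*.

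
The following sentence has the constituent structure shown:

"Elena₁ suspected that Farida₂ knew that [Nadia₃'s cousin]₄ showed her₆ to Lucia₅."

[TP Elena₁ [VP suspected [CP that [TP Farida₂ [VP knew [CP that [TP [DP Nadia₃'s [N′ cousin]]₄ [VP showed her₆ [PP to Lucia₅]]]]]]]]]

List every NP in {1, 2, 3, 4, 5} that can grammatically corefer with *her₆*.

*her* is a pronoun, so Principle B applies: it must be free in its binding domain.
Binding domain of *her₆*: the embedded TP, whose subject is [Nadia₃'s cousin]₄.
*Elena₁* c-commands the pronoun but from outside its binding domain, and is not c-commanded by it → coindexation permitted.
*Farida₂* c-commands the pronoun but from outside its binding domain, and is not c-commanded by it → coindexation permitted.
*Nadia₃* and the pronoun do not c-command one another → neither Principle B nor Principle C is at stake; coindexation permitted.
*[Nadia₃'s cousin]₄* c-commands the pronoun within its binding domain → coindexation would violate Principle B.
*Lucia₅*: the pronoun c-commands this R-expression → coindexation would violate Principle C on *Lucia₅*.

{1, 2, 3}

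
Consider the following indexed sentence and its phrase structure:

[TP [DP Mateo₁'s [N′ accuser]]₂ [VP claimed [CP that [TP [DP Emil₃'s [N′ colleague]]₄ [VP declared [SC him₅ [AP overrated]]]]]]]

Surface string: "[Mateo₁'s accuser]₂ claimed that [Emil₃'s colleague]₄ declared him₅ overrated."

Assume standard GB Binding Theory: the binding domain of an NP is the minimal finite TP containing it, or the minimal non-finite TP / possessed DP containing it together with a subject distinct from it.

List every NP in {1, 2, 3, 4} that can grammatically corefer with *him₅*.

*him* is a pronoun, so Principle B applies: it must be free in its binding domain.
Binding domain of *him₅*: the embedded TP, whose subject is [Emil₃'s colleague]₄.
*Mateo₁* and the pronoun do not c-command one another → neither Principle B nor Principle C is at stake; coindexation permitted.
*[Mateo₁'s accuser]₂* c-commands the pronoun but from outside its binding domain, and is not c-commanded by it → coindexation permitted.
*Emil₃* and the pronoun do not c-command one another → neither Principle B nor Principle C is at stake; coindexation permitted.
*[Emil₃'s colleague]₄* c-commands the pronoun within its binding domain → coindexation would violate Principle B.

{1, 2, 3}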